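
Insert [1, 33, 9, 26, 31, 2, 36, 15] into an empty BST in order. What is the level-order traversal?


Root = 1; build tree by BST insertion.
Level-Order traversal: [1, 33, 9, 36, 2, 26, 15, 31]


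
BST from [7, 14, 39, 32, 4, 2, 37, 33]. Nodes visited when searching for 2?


BST root = 7
Search for 2: compare at each node
Path: [7, 4, 2]


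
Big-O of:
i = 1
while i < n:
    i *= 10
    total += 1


Per nesting level: O(log n) = O(log n)
Complexity: O(log n)


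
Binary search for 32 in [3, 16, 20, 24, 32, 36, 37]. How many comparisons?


Search for 32:
[0,6] mid=3 arr[3]=24
[4,6] mid=5 arr[5]=36
[4,4] mid=4 arr[4]=32
Total: 3 comparisons


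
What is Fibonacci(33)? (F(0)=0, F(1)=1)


F(n)=F(n-1)+F(n-2)
...F(31)=1346269, F(32)=2178309, F(33)=3524578


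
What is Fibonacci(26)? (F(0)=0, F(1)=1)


F(n)=F(n-1)+F(n-2)
...F(24)=46368, F(25)=75025, F(26)=121393


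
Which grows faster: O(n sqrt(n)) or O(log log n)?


double-logarithmic grows slower than n^1.5
O(log log n) is asymptotically smaller; O(n sqrt(n)) grows faster


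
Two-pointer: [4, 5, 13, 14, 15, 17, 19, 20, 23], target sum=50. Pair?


Two pointers: lo=0, hi=8
No pair sums to 50


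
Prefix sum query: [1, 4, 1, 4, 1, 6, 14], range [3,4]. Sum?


Prefix sums: [0, 1, 5, 6, 10, 11, 17, 31]
Sum[3..4] = prefix[5] - prefix[3] = 11 - 6 = 5


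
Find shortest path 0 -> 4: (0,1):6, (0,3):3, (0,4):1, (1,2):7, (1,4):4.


Dijkstra from 0:
Distances: {0: 0, 1: 5, 2: 12, 3: 3, 4: 1}
Shortest distance to 4 = 1, path = [0, 4]


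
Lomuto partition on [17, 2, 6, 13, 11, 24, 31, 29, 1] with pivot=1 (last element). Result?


Elements <= 1 go left of pivot.
Result: [1, 2, 6, 13, 11, 24, 31, 29, 17], pivot at index 0


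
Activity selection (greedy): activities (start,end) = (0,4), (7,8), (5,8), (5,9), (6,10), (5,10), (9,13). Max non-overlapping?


Greedy: pick earliest-ending, then skip overlaps.
Selected (3 activities): [(0, 4), (7, 8), (9, 13)]


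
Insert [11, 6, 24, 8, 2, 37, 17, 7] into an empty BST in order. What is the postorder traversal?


Root = 11; build tree by BST insertion.
Postorder traversal: [2, 7, 8, 6, 17, 37, 24, 11]


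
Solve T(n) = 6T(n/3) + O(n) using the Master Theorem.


a=6, b=3, c=1. log_3(6)=1.631 > c=1. Case 1: O(n^log_b(a)) = O(n^1.631)
Complexity: O(n^1.631)


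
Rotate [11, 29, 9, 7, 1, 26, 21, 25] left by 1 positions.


Left rotate by 1: [29, 9, 7, 1, 26, 21, 25, 11]


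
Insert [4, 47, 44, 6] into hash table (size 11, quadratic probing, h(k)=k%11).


Insertions: 4->slot 4; 47->slot 3; 44->slot 0; 6->slot 6
Table: [44, None, None, 47, 4, None, 6, None, None, None, None]


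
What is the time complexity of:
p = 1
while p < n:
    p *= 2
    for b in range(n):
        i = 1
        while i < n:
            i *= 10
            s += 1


Per nesting level: O(log n) * O(n) * O(log n) = O(n (log n)^2)
Complexity: O(n (log n)^2)


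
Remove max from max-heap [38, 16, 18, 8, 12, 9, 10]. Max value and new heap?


Max = 38
Replace root with last, heapify down
Resulting heap: [18, 16, 10, 8, 12, 9]


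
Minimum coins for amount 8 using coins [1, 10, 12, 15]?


dp[0]=0; dp[i]=1+min(dp[i-c] for c in coins)
...dp[3]=3, dp[4]=4, dp[5]=5, dp[6]=6, dp[7]=7, dp[8]=8
Minimum coins for 8 = 8


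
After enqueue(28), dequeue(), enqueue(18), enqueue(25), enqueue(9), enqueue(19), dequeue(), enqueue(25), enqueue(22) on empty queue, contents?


enqueue(28) -> [28]
dequeue() returns 28 -> []
enqueue(18) -> [18]
enqueue(25) -> [18, 25]
enqueue(9) -> [18, 25, 9]
enqueue(19) -> [18, 25, 9, 19]
dequeue() returns 18 -> [25, 9, 19]
enqueue(25) -> [25, 9, 19, 25]
enqueue(22) -> [25, 9, 19, 25, 22]
Final queue (front to back): [25, 9, 19, 25, 22]


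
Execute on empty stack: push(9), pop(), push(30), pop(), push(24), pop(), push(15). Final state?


push(9) -> [9]
pop() returns 9 -> []
push(30) -> [30]
pop() returns 30 -> []
push(24) -> [24]
pop() returns 24 -> []
push(15) -> [15]
Final stack (bottom to top): [15]


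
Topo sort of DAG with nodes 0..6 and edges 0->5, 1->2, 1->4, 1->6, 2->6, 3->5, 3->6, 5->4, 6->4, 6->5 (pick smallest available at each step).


Kahn's algorithm, process smallest node first
Order: [0, 1, 2, 3, 6, 5, 4]


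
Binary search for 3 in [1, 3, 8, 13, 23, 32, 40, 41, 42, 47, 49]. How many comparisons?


Search for 3:
[0,10] mid=5 arr[5]=32
[0,4] mid=2 arr[2]=8
[0,1] mid=0 arr[0]=1
[1,1] mid=1 arr[1]=3
Total: 4 comparisons


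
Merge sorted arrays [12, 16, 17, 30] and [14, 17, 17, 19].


Compare heads, take smaller each step.
Merged: [12, 14, 16, 17, 17, 17, 19, 30]


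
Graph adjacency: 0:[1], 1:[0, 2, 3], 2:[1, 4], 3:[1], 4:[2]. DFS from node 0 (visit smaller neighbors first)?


DFS stack-based: start with [0]
Visit order: [0, 1, 2, 4, 3]


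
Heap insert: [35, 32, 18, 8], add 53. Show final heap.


Append 53: [35, 32, 18, 8, 53]
Bubble up: swap idx 4(53) with idx 1(32); swap idx 1(53) with idx 0(35)
Result: [53, 35, 18, 8, 32]


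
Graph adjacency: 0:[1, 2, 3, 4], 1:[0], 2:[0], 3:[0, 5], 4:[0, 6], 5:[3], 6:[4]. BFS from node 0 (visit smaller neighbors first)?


BFS queue: start with [0]
Visit order: [0, 1, 2, 3, 4, 5, 6]


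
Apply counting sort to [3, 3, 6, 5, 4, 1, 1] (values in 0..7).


Count array: [0, 2, 0, 2, 1, 1, 1, 0]
Reconstruct: [1, 1, 3, 3, 4, 5, 6]


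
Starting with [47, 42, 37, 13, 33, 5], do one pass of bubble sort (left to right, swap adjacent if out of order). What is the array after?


After one pass: [42, 37, 13, 33, 5, 47]


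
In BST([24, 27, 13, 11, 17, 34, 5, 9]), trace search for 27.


BST root = 24
Search for 27: compare at each node
Path: [24, 27]


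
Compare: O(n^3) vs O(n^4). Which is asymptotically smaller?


cubic grows slower than quartic
O(n^3) is asymptotically smaller; O(n^4) grows faster


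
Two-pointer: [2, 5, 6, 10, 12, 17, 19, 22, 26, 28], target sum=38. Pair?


Two pointers: lo=0, hi=9
Found pair: (10, 28) summing to 38


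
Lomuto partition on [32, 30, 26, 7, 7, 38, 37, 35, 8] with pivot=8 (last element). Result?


Elements <= 8 go left of pivot.
Result: [7, 7, 8, 32, 30, 38, 37, 35, 26], pivot at index 2


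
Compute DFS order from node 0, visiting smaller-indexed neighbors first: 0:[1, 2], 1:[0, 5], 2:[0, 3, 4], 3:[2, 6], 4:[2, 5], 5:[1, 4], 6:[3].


DFS stack-based: start with [0]
Visit order: [0, 1, 5, 4, 2, 3, 6]


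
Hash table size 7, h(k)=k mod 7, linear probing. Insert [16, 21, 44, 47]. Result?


Insertions: 16->slot 2; 21->slot 0; 44->slot 3; 47->slot 5
Table: [21, None, 16, 44, None, 47, None]


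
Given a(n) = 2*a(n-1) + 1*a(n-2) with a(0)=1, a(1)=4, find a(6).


Build bottom-up:
...a(4)=53, a(5)=128, a(6)=2*128+1*53=309


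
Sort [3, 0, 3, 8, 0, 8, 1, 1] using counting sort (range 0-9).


Count array: [2, 2, 0, 2, 0, 0, 0, 0, 2, 0]
Reconstruct: [0, 0, 1, 1, 3, 3, 8, 8]


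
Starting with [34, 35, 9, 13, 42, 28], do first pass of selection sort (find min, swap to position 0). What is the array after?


After one pass: [9, 35, 34, 13, 42, 28]


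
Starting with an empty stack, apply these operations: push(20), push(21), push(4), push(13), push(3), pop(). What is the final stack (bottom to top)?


push(20) -> [20]
push(21) -> [20, 21]
push(4) -> [20, 21, 4]
push(13) -> [20, 21, 4, 13]
push(3) -> [20, 21, 4, 13, 3]
pop() returns 3 -> [20, 21, 4, 13]
Final stack (bottom to top): [20, 21, 4, 13]


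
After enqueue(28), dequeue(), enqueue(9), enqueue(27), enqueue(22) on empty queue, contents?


enqueue(28) -> [28]
dequeue() returns 28 -> []
enqueue(9) -> [9]
enqueue(27) -> [9, 27]
enqueue(22) -> [9, 27, 22]
Final queue (front to back): [9, 27, 22]


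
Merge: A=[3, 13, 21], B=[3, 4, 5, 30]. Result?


Compare heads, take smaller each step.
Merged: [3, 3, 4, 5, 13, 21, 30]


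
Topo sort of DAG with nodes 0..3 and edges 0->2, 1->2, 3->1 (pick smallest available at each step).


Kahn's algorithm, process smallest node first
Order: [0, 3, 1, 2]


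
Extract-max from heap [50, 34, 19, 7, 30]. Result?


Max = 50
Replace root with last, heapify down
Resulting heap: [34, 30, 19, 7]


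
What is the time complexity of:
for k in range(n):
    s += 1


Per nesting level: O(n) = O(n)
Complexity: O(n)


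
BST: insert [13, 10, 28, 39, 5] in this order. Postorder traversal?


Root = 13; build tree by BST insertion.
Postorder traversal: [5, 10, 39, 28, 13]


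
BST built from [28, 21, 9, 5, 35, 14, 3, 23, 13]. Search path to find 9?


BST root = 28
Search for 9: compare at each node
Path: [28, 21, 9]


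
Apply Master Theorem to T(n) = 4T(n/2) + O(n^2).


a=4, b=2, c=2. log_2(4)=2 = c=2. Case 2: O(n^c log n) = O(n^2 log n)
Complexity: O(n^2 log n)


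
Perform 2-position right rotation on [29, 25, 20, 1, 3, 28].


Right rotate by 2: [3, 28, 29, 25, 20, 1]


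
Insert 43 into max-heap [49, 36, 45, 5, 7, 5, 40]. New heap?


Append 43: [49, 36, 45, 5, 7, 5, 40, 43]
Bubble up: swap idx 7(43) with idx 3(5); swap idx 3(43) with idx 1(36)
Result: [49, 43, 45, 36, 7, 5, 40, 5]


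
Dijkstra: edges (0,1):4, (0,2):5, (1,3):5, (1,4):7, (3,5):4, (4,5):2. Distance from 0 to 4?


Dijkstra from 0:
Distances: {0: 0, 1: 4, 2: 5, 3: 9, 4: 11, 5: 13}
Shortest distance to 4 = 11, path = [0, 1, 4]


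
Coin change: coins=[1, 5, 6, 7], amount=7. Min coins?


dp[0]=0; dp[i]=1+min(dp[i-c] for c in coins)
...dp[2]=2, dp[3]=3, dp[4]=4, dp[5]=1, dp[6]=1, dp[7]=1
Minimum coins for 7 = 1


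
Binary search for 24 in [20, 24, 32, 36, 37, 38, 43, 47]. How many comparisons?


Search for 24:
[0,7] mid=3 arr[3]=36
[0,2] mid=1 arr[1]=24
Total: 2 comparisons


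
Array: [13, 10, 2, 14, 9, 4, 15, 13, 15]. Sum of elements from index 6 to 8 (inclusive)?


Prefix sums: [0, 13, 23, 25, 39, 48, 52, 67, 80, 95]
Sum[6..8] = prefix[9] - prefix[6] = 95 - 52 = 43


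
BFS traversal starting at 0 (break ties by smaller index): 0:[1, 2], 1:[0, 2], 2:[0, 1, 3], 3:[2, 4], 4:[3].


BFS queue: start with [0]
Visit order: [0, 1, 2, 3, 4]


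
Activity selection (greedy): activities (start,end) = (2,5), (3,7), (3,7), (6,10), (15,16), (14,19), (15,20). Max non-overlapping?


Greedy: pick earliest-ending, then skip overlaps.
Selected (3 activities): [(2, 5), (6, 10), (15, 16)]


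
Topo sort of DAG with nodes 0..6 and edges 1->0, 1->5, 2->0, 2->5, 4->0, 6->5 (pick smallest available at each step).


Kahn's algorithm, process smallest node first
Order: [1, 2, 3, 4, 0, 6, 5]


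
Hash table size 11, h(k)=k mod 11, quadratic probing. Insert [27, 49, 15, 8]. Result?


Insertions: 27->slot 5; 49->slot 6; 15->slot 4; 8->slot 8
Table: [None, None, None, None, 15, 27, 49, None, 8, None, None]


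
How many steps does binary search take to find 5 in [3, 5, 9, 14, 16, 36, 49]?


Search for 5:
[0,6] mid=3 arr[3]=14
[0,2] mid=1 arr[1]=5
Total: 2 comparisons


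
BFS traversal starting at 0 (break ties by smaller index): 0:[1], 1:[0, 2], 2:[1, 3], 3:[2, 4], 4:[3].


BFS queue: start with [0]
Visit order: [0, 1, 2, 3, 4]


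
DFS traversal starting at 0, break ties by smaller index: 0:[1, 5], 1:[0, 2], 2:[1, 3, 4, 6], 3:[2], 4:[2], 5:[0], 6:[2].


DFS stack-based: start with [0]
Visit order: [0, 1, 2, 3, 4, 6, 5]


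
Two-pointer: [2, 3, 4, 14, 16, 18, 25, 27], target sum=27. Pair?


Two pointers: lo=0, hi=7
Found pair: (2, 25) summing to 27


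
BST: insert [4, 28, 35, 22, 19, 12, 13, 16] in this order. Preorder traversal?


Root = 4; build tree by BST insertion.
Preorder traversal: [4, 28, 22, 19, 12, 13, 16, 35]


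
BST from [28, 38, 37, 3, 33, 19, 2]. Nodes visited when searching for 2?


BST root = 28
Search for 2: compare at each node
Path: [28, 3, 2]


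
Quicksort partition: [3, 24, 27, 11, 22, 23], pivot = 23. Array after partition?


Elements <= 23 go left of pivot.
Result: [3, 11, 22, 23, 27, 24], pivot at index 3


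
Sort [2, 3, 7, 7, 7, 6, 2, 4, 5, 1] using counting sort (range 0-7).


Count array: [0, 1, 2, 1, 1, 1, 1, 3]
Reconstruct: [1, 2, 2, 3, 4, 5, 6, 7, 7, 7]


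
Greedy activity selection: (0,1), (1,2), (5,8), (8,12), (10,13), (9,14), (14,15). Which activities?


Greedy: pick earliest-ending, then skip overlaps.
Selected (5 activities): [(0, 1), (1, 2), (5, 8), (8, 12), (14, 15)]


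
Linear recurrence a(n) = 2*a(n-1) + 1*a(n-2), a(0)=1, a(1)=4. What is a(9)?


Build bottom-up:
...a(7)=746, a(8)=1801, a(9)=2*1801+1*746=4348


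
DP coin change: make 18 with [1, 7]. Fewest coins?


dp[0]=0; dp[i]=1+min(dp[i-c] for c in coins)
...dp[13]=7, dp[14]=2, dp[15]=3, dp[16]=4, dp[17]=5, dp[18]=6
Minimum coins for 18 = 6


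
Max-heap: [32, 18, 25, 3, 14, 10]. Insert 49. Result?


Append 49: [32, 18, 25, 3, 14, 10, 49]
Bubble up: swap idx 6(49) with idx 2(25); swap idx 2(49) with idx 0(32)
Result: [49, 18, 32, 3, 14, 10, 25]


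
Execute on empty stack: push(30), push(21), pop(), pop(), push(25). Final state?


push(30) -> [30]
push(21) -> [30, 21]
pop() returns 21 -> [30]
pop() returns 30 -> []
push(25) -> [25]
Final stack (bottom to top): [25]


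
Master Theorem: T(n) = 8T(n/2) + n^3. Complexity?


a=8, b=2, c=3. log_2(8)=3 = c=3. Case 2: O(n^c log n) = O(n^3 log n)
Complexity: O(n^3 log n)


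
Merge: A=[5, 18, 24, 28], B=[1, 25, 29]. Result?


Compare heads, take smaller each step.
Merged: [1, 5, 18, 24, 25, 28, 29]


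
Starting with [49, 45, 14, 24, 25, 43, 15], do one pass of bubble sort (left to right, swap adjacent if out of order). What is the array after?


After one pass: [45, 14, 24, 25, 43, 15, 49]


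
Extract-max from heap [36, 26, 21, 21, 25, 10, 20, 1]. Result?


Max = 36
Replace root with last, heapify down
Resulting heap: [26, 25, 21, 21, 1, 10, 20]


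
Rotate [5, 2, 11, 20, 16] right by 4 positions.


Right rotate by 4: [2, 11, 20, 16, 5]


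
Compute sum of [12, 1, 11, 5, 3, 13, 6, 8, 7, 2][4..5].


Prefix sums: [0, 12, 13, 24, 29, 32, 45, 51, 59, 66, 68]
Sum[4..5] = prefix[6] - prefix[4] = 45 - 29 = 16


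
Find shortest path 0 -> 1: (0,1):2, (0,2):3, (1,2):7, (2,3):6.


Dijkstra from 0:
Distances: {0: 0, 1: 2, 2: 3, 3: 9}
Shortest distance to 1 = 2, path = [0, 1]


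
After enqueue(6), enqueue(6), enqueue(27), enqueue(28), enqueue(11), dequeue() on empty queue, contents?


enqueue(6) -> [6]
enqueue(6) -> [6, 6]
enqueue(27) -> [6, 6, 27]
enqueue(28) -> [6, 6, 27, 28]
enqueue(11) -> [6, 6, 27, 28, 11]
dequeue() returns 6 -> [6, 27, 28, 11]
Final queue (front to back): [6, 27, 28, 11]


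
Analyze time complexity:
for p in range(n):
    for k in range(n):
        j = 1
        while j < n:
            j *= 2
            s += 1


Per nesting level: O(n) * O(n) * O(log n) = O(n^2 log n)
Complexity: O(n^2 log n)


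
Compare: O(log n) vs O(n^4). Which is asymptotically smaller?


logarithmic grows slower than quartic
O(log n) is asymptotically smaller; O(n^4) grows faster


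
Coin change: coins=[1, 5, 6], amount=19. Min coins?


dp[0]=0; dp[i]=1+min(dp[i-c] for c in coins)
...dp[14]=4, dp[15]=3, dp[16]=3, dp[17]=3, dp[18]=3, dp[19]=4
Minimum coins for 19 = 4


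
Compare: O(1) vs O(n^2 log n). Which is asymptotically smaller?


constant grows slower than n^2 log n
O(1) is asymptotically smaller; O(n^2 log n) grows faster


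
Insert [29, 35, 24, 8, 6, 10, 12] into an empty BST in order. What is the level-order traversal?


Root = 29; build tree by BST insertion.
Level-Order traversal: [29, 24, 35, 8, 6, 10, 12]


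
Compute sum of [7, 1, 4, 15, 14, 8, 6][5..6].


Prefix sums: [0, 7, 8, 12, 27, 41, 49, 55]
Sum[5..6] = prefix[7] - prefix[5] = 55 - 41 = 14


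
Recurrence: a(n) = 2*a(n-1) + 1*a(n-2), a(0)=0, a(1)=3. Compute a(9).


Build bottom-up:
...a(7)=507, a(8)=1224, a(9)=2*1224+1*507=2955


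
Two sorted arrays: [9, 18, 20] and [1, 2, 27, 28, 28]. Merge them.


Compare heads, take smaller each step.
Merged: [1, 2, 9, 18, 20, 27, 28, 28]


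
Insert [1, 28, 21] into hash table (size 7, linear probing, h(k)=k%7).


Insertions: 1->slot 1; 28->slot 0; 21->slot 2
Table: [28, 1, 21, None, None, None, None]


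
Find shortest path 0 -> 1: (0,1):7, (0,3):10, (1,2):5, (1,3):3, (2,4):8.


Dijkstra from 0:
Distances: {0: 0, 1: 7, 2: 12, 3: 10, 4: 20}
Shortest distance to 1 = 7, path = [0, 1]


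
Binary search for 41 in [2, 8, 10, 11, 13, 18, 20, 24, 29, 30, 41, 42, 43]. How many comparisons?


Search for 41:
[0,12] mid=6 arr[6]=20
[7,12] mid=9 arr[9]=30
[10,12] mid=11 arr[11]=42
[10,10] mid=10 arr[10]=41
Total: 4 comparisons


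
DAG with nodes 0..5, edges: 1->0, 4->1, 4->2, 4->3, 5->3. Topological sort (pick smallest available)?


Kahn's algorithm, process smallest node first
Order: [4, 1, 0, 2, 5, 3]


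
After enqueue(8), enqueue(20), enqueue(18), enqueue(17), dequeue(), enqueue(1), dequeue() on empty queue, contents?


enqueue(8) -> [8]
enqueue(20) -> [8, 20]
enqueue(18) -> [8, 20, 18]
enqueue(17) -> [8, 20, 18, 17]
dequeue() returns 8 -> [20, 18, 17]
enqueue(1) -> [20, 18, 17, 1]
dequeue() returns 20 -> [18, 17, 1]
Final queue (front to back): [18, 17, 1]


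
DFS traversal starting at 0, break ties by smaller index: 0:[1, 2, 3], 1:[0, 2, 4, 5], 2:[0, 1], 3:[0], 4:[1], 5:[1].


DFS stack-based: start with [0]
Visit order: [0, 1, 2, 4, 5, 3]


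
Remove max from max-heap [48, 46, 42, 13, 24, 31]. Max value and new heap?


Max = 48
Replace root with last, heapify down
Resulting heap: [46, 31, 42, 13, 24]


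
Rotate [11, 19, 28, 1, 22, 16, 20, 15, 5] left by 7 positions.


Left rotate by 7: [15, 5, 11, 19, 28, 1, 22, 16, 20]


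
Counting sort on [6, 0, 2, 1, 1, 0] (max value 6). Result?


Count array: [2, 2, 1, 0, 0, 0, 1]
Reconstruct: [0, 0, 1, 1, 2, 6]


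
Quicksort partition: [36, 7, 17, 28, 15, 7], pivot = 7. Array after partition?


Elements <= 7 go left of pivot.
Result: [7, 7, 17, 28, 15, 36], pivot at index 1


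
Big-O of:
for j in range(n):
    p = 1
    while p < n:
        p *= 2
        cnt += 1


Per nesting level: O(n) * O(log n) = O(n log n)
Complexity: O(n log n)


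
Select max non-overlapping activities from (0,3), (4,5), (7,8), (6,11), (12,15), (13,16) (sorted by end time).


Greedy: pick earliest-ending, then skip overlaps.
Selected (4 activities): [(0, 3), (4, 5), (7, 8), (12, 15)]


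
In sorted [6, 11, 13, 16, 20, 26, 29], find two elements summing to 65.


Two pointers: lo=0, hi=6
No pair sums to 65


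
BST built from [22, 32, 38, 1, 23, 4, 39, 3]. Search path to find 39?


BST root = 22
Search for 39: compare at each node
Path: [22, 32, 38, 39]


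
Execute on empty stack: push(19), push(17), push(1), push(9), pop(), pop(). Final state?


push(19) -> [19]
push(17) -> [19, 17]
push(1) -> [19, 17, 1]
push(9) -> [19, 17, 1, 9]
pop() returns 9 -> [19, 17, 1]
pop() returns 1 -> [19, 17]
Final stack (bottom to top): [19, 17]


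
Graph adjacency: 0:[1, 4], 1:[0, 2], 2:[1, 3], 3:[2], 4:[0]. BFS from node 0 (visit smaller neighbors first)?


BFS queue: start with [0]
Visit order: [0, 1, 4, 2, 3]


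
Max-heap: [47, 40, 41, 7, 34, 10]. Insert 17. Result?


Append 17: [47, 40, 41, 7, 34, 10, 17]
Bubble up: no swaps needed
Result: [47, 40, 41, 7, 34, 10, 17]


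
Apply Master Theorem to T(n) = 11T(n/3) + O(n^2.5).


a=11, b=3, c=2.5. log_3(11)=2.183 < c=2.5. Case 3: O(n^c) = O(n^2.500)
Complexity: O(n^2.500)


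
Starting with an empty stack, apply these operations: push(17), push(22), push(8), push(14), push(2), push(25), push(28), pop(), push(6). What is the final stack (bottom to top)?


push(17) -> [17]
push(22) -> [17, 22]
push(8) -> [17, 22, 8]
push(14) -> [17, 22, 8, 14]
push(2) -> [17, 22, 8, 14, 2]
push(25) -> [17, 22, 8, 14, 2, 25]
push(28) -> [17, 22, 8, 14, 2, 25, 28]
pop() returns 28 -> [17, 22, 8, 14, 2, 25]
push(6) -> [17, 22, 8, 14, 2, 25, 6]
Final stack (bottom to top): [17, 22, 8, 14, 2, 25, 6]


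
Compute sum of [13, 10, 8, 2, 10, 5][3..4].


Prefix sums: [0, 13, 23, 31, 33, 43, 48]
Sum[3..4] = prefix[5] - prefix[3] = 43 - 31 = 12


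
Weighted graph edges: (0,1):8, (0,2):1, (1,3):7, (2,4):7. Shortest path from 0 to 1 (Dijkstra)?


Dijkstra from 0:
Distances: {0: 0, 1: 8, 2: 1, 3: 15, 4: 8}
Shortest distance to 1 = 8, path = [0, 1]


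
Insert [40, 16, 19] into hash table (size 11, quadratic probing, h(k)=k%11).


Insertions: 40->slot 7; 16->slot 5; 19->slot 8
Table: [None, None, None, None, None, 16, None, 40, 19, None, None]


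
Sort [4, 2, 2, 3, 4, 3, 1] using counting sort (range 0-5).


Count array: [0, 1, 2, 2, 2, 0]
Reconstruct: [1, 2, 2, 3, 3, 4, 4]


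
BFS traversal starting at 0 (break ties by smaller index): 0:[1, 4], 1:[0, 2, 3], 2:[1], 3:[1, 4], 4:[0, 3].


BFS queue: start with [0]
Visit order: [0, 1, 4, 2, 3]


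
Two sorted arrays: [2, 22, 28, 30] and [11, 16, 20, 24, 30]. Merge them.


Compare heads, take smaller each step.
Merged: [2, 11, 16, 20, 22, 24, 28, 30, 30]


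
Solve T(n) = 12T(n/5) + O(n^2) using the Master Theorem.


a=12, b=5, c=2. log_5(12)=1.544 < c=2. Case 3: O(n^c) = O(n^2)
Complexity: O(n^2)


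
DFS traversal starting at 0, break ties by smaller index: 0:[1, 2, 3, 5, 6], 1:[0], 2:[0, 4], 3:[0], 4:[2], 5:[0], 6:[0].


DFS stack-based: start with [0]
Visit order: [0, 1, 2, 4, 3, 5, 6]


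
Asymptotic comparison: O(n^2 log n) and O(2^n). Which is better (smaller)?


n^2 log n grows slower than exponential
O(n^2 log n) is asymptotically smaller; O(2^n) grows faster


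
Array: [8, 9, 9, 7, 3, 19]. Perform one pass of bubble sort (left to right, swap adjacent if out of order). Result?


After one pass: [8, 9, 7, 3, 9, 19]


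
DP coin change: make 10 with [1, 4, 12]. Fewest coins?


dp[0]=0; dp[i]=1+min(dp[i-c] for c in coins)
...dp[5]=2, dp[6]=3, dp[7]=4, dp[8]=2, dp[9]=3, dp[10]=4
Minimum coins for 10 = 4


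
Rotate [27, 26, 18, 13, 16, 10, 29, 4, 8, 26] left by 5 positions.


Left rotate by 5: [10, 29, 4, 8, 26, 27, 26, 18, 13, 16]


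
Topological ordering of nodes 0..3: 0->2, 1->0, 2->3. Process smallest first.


Kahn's algorithm, process smallest node first
Order: [1, 0, 2, 3]


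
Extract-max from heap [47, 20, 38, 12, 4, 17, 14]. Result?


Max = 47
Replace root with last, heapify down
Resulting heap: [38, 20, 17, 12, 4, 14]


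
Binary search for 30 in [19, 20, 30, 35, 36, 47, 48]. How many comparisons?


Search for 30:
[0,6] mid=3 arr[3]=35
[0,2] mid=1 arr[1]=20
[2,2] mid=2 arr[2]=30
Total: 3 comparisons


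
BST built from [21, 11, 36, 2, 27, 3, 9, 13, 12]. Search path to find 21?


BST root = 21
Search for 21: compare at each node
Path: [21]


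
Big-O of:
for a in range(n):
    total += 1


Per nesting level: O(n) = O(n)
Complexity: O(n)


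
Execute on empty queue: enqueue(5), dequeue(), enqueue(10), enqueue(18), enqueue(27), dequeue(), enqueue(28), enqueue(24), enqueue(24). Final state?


enqueue(5) -> [5]
dequeue() returns 5 -> []
enqueue(10) -> [10]
enqueue(18) -> [10, 18]
enqueue(27) -> [10, 18, 27]
dequeue() returns 10 -> [18, 27]
enqueue(28) -> [18, 27, 28]
enqueue(24) -> [18, 27, 28, 24]
enqueue(24) -> [18, 27, 28, 24, 24]
Final queue (front to back): [18, 27, 28, 24, 24]


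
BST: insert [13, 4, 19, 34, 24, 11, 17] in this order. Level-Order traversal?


Root = 13; build tree by BST insertion.
Level-Order traversal: [13, 4, 19, 11, 17, 34, 24]


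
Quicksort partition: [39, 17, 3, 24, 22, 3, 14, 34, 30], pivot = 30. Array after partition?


Elements <= 30 go left of pivot.
Result: [17, 3, 24, 22, 3, 14, 30, 34, 39], pivot at index 6


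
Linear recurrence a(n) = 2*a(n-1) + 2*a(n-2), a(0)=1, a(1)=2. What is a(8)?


Build bottom-up:
...a(6)=328, a(7)=896, a(8)=2*896+2*328=2448


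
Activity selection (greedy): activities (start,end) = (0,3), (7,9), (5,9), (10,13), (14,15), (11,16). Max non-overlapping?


Greedy: pick earliest-ending, then skip overlaps.
Selected (4 activities): [(0, 3), (7, 9), (10, 13), (14, 15)]


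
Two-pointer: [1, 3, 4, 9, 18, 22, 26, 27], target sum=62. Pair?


Two pointers: lo=0, hi=7
No pair sums to 62


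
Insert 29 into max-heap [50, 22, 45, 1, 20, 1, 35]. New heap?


Append 29: [50, 22, 45, 1, 20, 1, 35, 29]
Bubble up: swap idx 7(29) with idx 3(1); swap idx 3(29) with idx 1(22)
Result: [50, 29, 45, 22, 20, 1, 35, 1]


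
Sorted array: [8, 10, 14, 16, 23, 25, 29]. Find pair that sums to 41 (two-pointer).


Two pointers: lo=0, hi=6
Found pair: (16, 25) summing to 41


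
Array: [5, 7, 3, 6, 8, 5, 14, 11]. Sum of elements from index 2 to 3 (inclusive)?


Prefix sums: [0, 5, 12, 15, 21, 29, 34, 48, 59]
Sum[2..3] = prefix[4] - prefix[2] = 21 - 12 = 9


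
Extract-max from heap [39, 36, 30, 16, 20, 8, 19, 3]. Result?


Max = 39
Replace root with last, heapify down
Resulting heap: [36, 20, 30, 16, 3, 8, 19]


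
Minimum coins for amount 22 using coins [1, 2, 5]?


dp[0]=0; dp[i]=1+min(dp[i-c] for c in coins)
...dp[17]=4, dp[18]=5, dp[19]=5, dp[20]=4, dp[21]=5, dp[22]=5
Minimum coins for 22 = 5


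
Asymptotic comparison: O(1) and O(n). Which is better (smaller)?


constant grows slower than linear
O(1) is asymptotically smaller; O(n) grows faster


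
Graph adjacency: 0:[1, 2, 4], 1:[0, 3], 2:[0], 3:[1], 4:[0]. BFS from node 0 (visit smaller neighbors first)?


BFS queue: start with [0]
Visit order: [0, 1, 2, 4, 3]


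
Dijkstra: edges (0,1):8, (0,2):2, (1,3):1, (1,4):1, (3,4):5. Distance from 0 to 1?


Dijkstra from 0:
Distances: {0: 0, 1: 8, 2: 2, 3: 9, 4: 9}
Shortest distance to 1 = 8, path = [0, 1]


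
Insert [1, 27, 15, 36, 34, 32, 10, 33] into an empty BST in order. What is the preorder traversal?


Root = 1; build tree by BST insertion.
Preorder traversal: [1, 27, 15, 10, 36, 34, 32, 33]


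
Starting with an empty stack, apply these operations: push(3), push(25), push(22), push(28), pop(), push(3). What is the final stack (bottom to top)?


push(3) -> [3]
push(25) -> [3, 25]
push(22) -> [3, 25, 22]
push(28) -> [3, 25, 22, 28]
pop() returns 28 -> [3, 25, 22]
push(3) -> [3, 25, 22, 3]
Final stack (bottom to top): [3, 25, 22, 3]


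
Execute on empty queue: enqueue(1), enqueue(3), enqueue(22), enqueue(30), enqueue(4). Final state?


enqueue(1) -> [1]
enqueue(3) -> [1, 3]
enqueue(22) -> [1, 3, 22]
enqueue(30) -> [1, 3, 22, 30]
enqueue(4) -> [1, 3, 22, 30, 4]
Final queue (front to back): [1, 3, 22, 30, 4]


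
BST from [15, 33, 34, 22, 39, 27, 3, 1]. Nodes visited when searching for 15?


BST root = 15
Search for 15: compare at each node
Path: [15]


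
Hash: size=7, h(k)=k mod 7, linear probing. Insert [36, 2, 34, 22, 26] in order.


Insertions: 36->slot 1; 2->slot 2; 34->slot 6; 22->slot 3; 26->slot 5
Table: [None, 36, 2, 22, None, 26, 34]


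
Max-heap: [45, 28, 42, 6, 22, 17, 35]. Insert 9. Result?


Append 9: [45, 28, 42, 6, 22, 17, 35, 9]
Bubble up: swap idx 7(9) with idx 3(6)
Result: [45, 28, 42, 9, 22, 17, 35, 6]


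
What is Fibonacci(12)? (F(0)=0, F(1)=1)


F(n)=F(n-1)+F(n-2)
...F(10)=55, F(11)=89, F(12)=144


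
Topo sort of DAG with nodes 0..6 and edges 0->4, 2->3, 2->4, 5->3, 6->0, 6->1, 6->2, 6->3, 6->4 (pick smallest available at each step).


Kahn's algorithm, process smallest node first
Order: [5, 6, 0, 1, 2, 3, 4]


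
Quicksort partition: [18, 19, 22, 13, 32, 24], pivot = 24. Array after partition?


Elements <= 24 go left of pivot.
Result: [18, 19, 22, 13, 24, 32], pivot at index 4


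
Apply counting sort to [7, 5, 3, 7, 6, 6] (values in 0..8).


Count array: [0, 0, 0, 1, 0, 1, 2, 2, 0]
Reconstruct: [3, 5, 6, 6, 7, 7]


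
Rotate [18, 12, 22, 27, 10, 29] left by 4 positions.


Left rotate by 4: [10, 29, 18, 12, 22, 27]


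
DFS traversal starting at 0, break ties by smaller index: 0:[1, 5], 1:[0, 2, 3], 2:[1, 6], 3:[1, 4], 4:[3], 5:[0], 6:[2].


DFS stack-based: start with [0]
Visit order: [0, 1, 2, 6, 3, 4, 5]


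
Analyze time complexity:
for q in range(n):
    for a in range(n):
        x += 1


Per nesting level: O(n) * O(n) = O(n^2)
Complexity: O(n^2)


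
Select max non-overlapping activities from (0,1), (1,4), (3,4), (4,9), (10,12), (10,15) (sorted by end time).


Greedy: pick earliest-ending, then skip overlaps.
Selected (4 activities): [(0, 1), (1, 4), (4, 9), (10, 12)]


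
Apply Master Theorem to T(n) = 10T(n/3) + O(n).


a=10, b=3, c=1. log_3(10)=2.096 > c=1. Case 1: O(n^log_b(a)) = O(n^2.096)
Complexity: O(n^2.096)


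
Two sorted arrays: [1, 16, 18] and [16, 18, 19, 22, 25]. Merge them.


Compare heads, take smaller each step.
Merged: [1, 16, 16, 18, 18, 19, 22, 25]


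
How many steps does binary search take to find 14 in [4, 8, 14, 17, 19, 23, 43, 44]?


Search for 14:
[0,7] mid=3 arr[3]=17
[0,2] mid=1 arr[1]=8
[2,2] mid=2 arr[2]=14
Total: 3 comparisons


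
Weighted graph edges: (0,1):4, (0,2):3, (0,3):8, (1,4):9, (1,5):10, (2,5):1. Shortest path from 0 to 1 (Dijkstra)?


Dijkstra from 0:
Distances: {0: 0, 1: 4, 2: 3, 3: 8, 4: 13, 5: 4}
Shortest distance to 1 = 4, path = [0, 1]


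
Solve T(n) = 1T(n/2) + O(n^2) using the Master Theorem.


a=1, b=2, c=2. log_2(1)=0 < c=2. Case 3: O(n^c) = O(n^2)
Complexity: O(n^2)


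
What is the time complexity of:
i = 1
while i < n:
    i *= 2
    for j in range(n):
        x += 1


Per nesting level: O(log n) * O(n) = O(n log n)
Complexity: O(n log n)


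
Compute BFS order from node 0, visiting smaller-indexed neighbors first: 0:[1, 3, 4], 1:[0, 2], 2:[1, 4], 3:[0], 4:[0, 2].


BFS queue: start with [0]
Visit order: [0, 1, 3, 4, 2]


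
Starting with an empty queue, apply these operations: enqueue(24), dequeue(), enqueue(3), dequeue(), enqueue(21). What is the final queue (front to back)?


enqueue(24) -> [24]
dequeue() returns 24 -> []
enqueue(3) -> [3]
dequeue() returns 3 -> []
enqueue(21) -> [21]
Final queue (front to back): [21]


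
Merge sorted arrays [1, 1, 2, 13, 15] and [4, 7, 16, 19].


Compare heads, take smaller each step.
Merged: [1, 1, 2, 4, 7, 13, 15, 16, 19]


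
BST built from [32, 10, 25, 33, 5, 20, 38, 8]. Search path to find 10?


BST root = 32
Search for 10: compare at each node
Path: [32, 10]


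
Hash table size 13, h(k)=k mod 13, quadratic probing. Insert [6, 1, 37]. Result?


Insertions: 6->slot 6; 1->slot 1; 37->slot 11
Table: [None, 1, None, None, None, None, 6, None, None, None, None, 37, None]


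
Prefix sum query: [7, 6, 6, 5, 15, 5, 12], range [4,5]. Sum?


Prefix sums: [0, 7, 13, 19, 24, 39, 44, 56]
Sum[4..5] = prefix[6] - prefix[4] = 44 - 24 = 20


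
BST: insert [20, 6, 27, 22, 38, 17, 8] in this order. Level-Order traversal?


Root = 20; build tree by BST insertion.
Level-Order traversal: [20, 6, 27, 17, 22, 38, 8]


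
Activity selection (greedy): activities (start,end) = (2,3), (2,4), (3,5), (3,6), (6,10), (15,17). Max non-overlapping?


Greedy: pick earliest-ending, then skip overlaps.
Selected (4 activities): [(2, 3), (3, 5), (6, 10), (15, 17)]


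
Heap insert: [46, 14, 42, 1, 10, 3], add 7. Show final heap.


Append 7: [46, 14, 42, 1, 10, 3, 7]
Bubble up: no swaps needed
Result: [46, 14, 42, 1, 10, 3, 7]


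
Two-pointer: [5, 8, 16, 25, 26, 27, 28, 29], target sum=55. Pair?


Two pointers: lo=0, hi=7
Found pair: (26, 29) summing to 55


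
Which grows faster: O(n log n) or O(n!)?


linearithmic grows slower than factorial
O(n log n) is asymptotically smaller; O(n!) grows faster


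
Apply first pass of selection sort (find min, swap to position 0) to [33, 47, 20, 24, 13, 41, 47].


After one pass: [13, 47, 20, 24, 33, 41, 47]


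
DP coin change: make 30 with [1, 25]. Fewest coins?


dp[0]=0; dp[i]=1+min(dp[i-c] for c in coins)
...dp[25]=1, dp[26]=2, dp[27]=3, dp[28]=4, dp[29]=5, dp[30]=6
Minimum coins for 30 = 6


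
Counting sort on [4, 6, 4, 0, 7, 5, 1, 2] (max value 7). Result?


Count array: [1, 1, 1, 0, 2, 1, 1, 1]
Reconstruct: [0, 1, 2, 4, 4, 5, 6, 7]


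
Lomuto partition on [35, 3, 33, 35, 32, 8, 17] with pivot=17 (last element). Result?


Elements <= 17 go left of pivot.
Result: [3, 8, 17, 35, 32, 35, 33], pivot at index 2


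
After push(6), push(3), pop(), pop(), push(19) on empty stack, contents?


push(6) -> [6]
push(3) -> [6, 3]
pop() returns 3 -> [6]
pop() returns 6 -> []
push(19) -> [19]
Final stack (bottom to top): [19]


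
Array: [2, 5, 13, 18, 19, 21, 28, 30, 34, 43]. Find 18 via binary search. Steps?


Search for 18:
[0,9] mid=4 arr[4]=19
[0,3] mid=1 arr[1]=5
[2,3] mid=2 arr[2]=13
[3,3] mid=3 arr[3]=18
Total: 4 comparisons


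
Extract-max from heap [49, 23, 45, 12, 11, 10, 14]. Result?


Max = 49
Replace root with last, heapify down
Resulting heap: [45, 23, 14, 12, 11, 10]


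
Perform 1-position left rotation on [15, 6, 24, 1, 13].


Left rotate by 1: [6, 24, 1, 13, 15]


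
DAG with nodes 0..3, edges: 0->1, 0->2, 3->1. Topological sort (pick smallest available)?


Kahn's algorithm, process smallest node first
Order: [0, 2, 3, 1]


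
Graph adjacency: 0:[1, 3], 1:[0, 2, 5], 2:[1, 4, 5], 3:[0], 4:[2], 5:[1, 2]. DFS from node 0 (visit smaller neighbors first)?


DFS stack-based: start with [0]
Visit order: [0, 1, 2, 4, 5, 3]


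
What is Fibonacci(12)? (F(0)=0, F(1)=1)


F(n)=F(n-1)+F(n-2)
...F(10)=55, F(11)=89, F(12)=144


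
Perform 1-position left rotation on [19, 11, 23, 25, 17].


Left rotate by 1: [11, 23, 25, 17, 19]


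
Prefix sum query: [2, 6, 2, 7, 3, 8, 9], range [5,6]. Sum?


Prefix sums: [0, 2, 8, 10, 17, 20, 28, 37]
Sum[5..6] = prefix[7] - prefix[5] = 37 - 20 = 17


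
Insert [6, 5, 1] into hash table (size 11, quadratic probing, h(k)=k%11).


Insertions: 6->slot 6; 5->slot 5; 1->slot 1
Table: [None, 1, None, None, None, 5, 6, None, None, None, None]


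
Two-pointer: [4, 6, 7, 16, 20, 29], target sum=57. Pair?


Two pointers: lo=0, hi=5
No pair sums to 57


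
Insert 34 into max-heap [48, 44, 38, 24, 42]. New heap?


Append 34: [48, 44, 38, 24, 42, 34]
Bubble up: no swaps needed
Result: [48, 44, 38, 24, 42, 34]


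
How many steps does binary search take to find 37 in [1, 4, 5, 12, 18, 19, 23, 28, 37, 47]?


Search for 37:
[0,9] mid=4 arr[4]=18
[5,9] mid=7 arr[7]=28
[8,9] mid=8 arr[8]=37
Total: 3 comparisons


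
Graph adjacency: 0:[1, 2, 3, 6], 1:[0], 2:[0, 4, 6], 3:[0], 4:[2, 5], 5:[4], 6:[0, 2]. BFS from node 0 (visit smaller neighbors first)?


BFS queue: start with [0]
Visit order: [0, 1, 2, 3, 6, 4, 5]


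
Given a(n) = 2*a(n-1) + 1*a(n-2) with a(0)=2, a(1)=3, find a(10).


Build bottom-up:
...a(8)=1562, a(9)=3771, a(10)=2*3771+1*1562=9104


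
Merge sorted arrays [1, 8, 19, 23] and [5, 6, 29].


Compare heads, take smaller each step.
Merged: [1, 5, 6, 8, 19, 23, 29]


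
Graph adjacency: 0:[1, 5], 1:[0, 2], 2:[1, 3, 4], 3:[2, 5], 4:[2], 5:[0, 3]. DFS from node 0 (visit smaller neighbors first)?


DFS stack-based: start with [0]
Visit order: [0, 1, 2, 3, 5, 4]


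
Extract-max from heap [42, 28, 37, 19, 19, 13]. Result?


Max = 42
Replace root with last, heapify down
Resulting heap: [37, 28, 13, 19, 19]


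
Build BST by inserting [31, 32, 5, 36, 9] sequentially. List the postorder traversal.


Root = 31; build tree by BST insertion.
Postorder traversal: [9, 5, 36, 32, 31]


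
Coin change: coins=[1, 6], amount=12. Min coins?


dp[0]=0; dp[i]=1+min(dp[i-c] for c in coins)
...dp[7]=2, dp[8]=3, dp[9]=4, dp[10]=5, dp[11]=6, dp[12]=2
Minimum coins for 12 = 2


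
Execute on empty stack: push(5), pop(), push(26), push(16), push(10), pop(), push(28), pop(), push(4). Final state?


push(5) -> [5]
pop() returns 5 -> []
push(26) -> [26]
push(16) -> [26, 16]
push(10) -> [26, 16, 10]
pop() returns 10 -> [26, 16]
push(28) -> [26, 16, 28]
pop() returns 28 -> [26, 16]
push(4) -> [26, 16, 4]
Final stack (bottom to top): [26, 16, 4]


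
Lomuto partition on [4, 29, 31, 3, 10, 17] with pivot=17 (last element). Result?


Elements <= 17 go left of pivot.
Result: [4, 3, 10, 17, 31, 29], pivot at index 3


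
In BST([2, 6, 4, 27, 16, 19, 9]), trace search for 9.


BST root = 2
Search for 9: compare at each node
Path: [2, 6, 27, 16, 9]


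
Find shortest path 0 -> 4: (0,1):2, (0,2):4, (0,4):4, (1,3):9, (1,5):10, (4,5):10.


Dijkstra from 0:
Distances: {0: 0, 1: 2, 2: 4, 3: 11, 4: 4, 5: 12}
Shortest distance to 4 = 4, path = [0, 4]


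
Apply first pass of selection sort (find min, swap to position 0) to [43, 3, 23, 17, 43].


After one pass: [3, 43, 23, 17, 43]


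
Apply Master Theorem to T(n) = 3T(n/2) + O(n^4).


a=3, b=2, c=4. log_2(3)=1.585 < c=4. Case 3: O(n^c) = O(n^4)
Complexity: O(n^4)


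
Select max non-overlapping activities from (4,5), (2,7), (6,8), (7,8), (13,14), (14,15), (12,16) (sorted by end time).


Greedy: pick earliest-ending, then skip overlaps.
Selected (4 activities): [(4, 5), (6, 8), (13, 14), (14, 15)]


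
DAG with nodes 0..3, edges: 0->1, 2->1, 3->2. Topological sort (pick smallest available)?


Kahn's algorithm, process smallest node first
Order: [0, 3, 2, 1]


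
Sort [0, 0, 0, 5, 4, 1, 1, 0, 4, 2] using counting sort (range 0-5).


Count array: [4, 2, 1, 0, 2, 1]
Reconstruct: [0, 0, 0, 0, 1, 1, 2, 4, 4, 5]


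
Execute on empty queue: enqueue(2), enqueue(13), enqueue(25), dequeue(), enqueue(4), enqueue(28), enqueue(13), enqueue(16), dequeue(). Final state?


enqueue(2) -> [2]
enqueue(13) -> [2, 13]
enqueue(25) -> [2, 13, 25]
dequeue() returns 2 -> [13, 25]
enqueue(4) -> [13, 25, 4]
enqueue(28) -> [13, 25, 4, 28]
enqueue(13) -> [13, 25, 4, 28, 13]
enqueue(16) -> [13, 25, 4, 28, 13, 16]
dequeue() returns 13 -> [25, 4, 28, 13, 16]
Final queue (front to back): [25, 4, 28, 13, 16]


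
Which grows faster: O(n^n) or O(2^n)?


exponential grows slower than n^n
O(2^n) is asymptotically smaller; O(n^n) grows faster


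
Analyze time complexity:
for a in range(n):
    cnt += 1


Per nesting level: O(n) = O(n)
Complexity: O(n)


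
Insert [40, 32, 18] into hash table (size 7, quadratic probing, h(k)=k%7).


Insertions: 40->slot 5; 32->slot 4; 18->slot 1
Table: [None, 18, None, None, 32, 40, None]


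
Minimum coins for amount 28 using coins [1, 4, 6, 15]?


dp[0]=0; dp[i]=1+min(dp[i-c] for c in coins)
...dp[23]=3, dp[24]=4, dp[25]=3, dp[26]=4, dp[27]=3, dp[28]=4
Minimum coins for 28 = 4


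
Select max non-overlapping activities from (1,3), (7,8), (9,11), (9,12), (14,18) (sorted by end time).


Greedy: pick earliest-ending, then skip overlaps.
Selected (4 activities): [(1, 3), (7, 8), (9, 11), (14, 18)]


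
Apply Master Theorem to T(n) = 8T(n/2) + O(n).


a=8, b=2, c=1. log_2(8)=3 > c=1. Case 1: O(n^log_b(a)) = O(n^3)
Complexity: O(n^3)


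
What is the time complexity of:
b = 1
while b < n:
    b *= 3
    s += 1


Per nesting level: O(log n) = O(log n)
Complexity: O(log n)


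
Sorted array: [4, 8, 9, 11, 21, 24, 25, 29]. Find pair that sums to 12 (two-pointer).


Two pointers: lo=0, hi=7
Found pair: (4, 8) summing to 12


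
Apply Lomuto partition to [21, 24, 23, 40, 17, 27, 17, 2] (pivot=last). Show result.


Elements <= 2 go left of pivot.
Result: [2, 24, 23, 40, 17, 27, 17, 21], pivot at index 0


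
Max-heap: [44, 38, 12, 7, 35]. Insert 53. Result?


Append 53: [44, 38, 12, 7, 35, 53]
Bubble up: swap idx 5(53) with idx 2(12); swap idx 2(53) with idx 0(44)
Result: [53, 38, 44, 7, 35, 12]
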